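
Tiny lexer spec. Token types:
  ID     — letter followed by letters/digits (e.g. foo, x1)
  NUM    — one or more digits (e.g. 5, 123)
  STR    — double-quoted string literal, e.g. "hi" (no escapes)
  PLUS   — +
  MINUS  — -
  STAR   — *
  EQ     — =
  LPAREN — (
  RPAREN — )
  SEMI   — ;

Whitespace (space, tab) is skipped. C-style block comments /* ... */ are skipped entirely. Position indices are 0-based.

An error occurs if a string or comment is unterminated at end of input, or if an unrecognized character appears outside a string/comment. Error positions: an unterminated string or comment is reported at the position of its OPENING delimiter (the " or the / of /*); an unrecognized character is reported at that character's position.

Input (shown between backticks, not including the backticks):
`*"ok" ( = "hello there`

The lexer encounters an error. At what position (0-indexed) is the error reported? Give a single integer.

Answer: 10

Derivation:
pos=0: emit STAR '*'
pos=1: enter STRING mode
pos=1: emit STR "ok" (now at pos=5)
pos=6: emit LPAREN '('
pos=8: emit EQ '='
pos=10: enter STRING mode
pos=10: ERROR — unterminated string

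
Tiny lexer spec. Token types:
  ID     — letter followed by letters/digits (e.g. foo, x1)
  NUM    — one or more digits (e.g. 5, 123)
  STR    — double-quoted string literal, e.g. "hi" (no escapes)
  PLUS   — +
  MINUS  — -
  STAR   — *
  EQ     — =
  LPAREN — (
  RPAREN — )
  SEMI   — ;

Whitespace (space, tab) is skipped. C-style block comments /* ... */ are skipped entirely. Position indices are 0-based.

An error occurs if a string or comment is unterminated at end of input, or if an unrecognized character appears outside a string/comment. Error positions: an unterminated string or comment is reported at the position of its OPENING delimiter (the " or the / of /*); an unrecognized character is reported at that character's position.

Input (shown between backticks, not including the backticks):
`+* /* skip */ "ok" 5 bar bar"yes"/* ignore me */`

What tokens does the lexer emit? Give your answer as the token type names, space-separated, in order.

pos=0: emit PLUS '+'
pos=1: emit STAR '*'
pos=3: enter COMMENT mode (saw '/*')
exit COMMENT mode (now at pos=13)
pos=14: enter STRING mode
pos=14: emit STR "ok" (now at pos=18)
pos=19: emit NUM '5' (now at pos=20)
pos=21: emit ID 'bar' (now at pos=24)
pos=25: emit ID 'bar' (now at pos=28)
pos=28: enter STRING mode
pos=28: emit STR "yes" (now at pos=33)
pos=33: enter COMMENT mode (saw '/*')
exit COMMENT mode (now at pos=48)
DONE. 7 tokens: [PLUS, STAR, STR, NUM, ID, ID, STR]

Answer: PLUS STAR STR NUM ID ID STR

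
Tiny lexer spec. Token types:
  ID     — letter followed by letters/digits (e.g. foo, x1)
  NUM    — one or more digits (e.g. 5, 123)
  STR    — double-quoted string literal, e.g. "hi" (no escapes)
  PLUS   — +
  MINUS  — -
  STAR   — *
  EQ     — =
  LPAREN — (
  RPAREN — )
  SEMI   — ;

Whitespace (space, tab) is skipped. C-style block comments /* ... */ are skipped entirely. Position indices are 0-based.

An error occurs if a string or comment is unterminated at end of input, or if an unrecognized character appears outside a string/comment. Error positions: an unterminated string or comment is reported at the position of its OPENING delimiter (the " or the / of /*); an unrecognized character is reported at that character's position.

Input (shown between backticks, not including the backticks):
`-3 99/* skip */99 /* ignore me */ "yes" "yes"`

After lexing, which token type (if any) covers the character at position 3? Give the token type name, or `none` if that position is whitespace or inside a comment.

pos=0: emit MINUS '-'
pos=1: emit NUM '3' (now at pos=2)
pos=3: emit NUM '99' (now at pos=5)
pos=5: enter COMMENT mode (saw '/*')
exit COMMENT mode (now at pos=15)
pos=15: emit NUM '99' (now at pos=17)
pos=18: enter COMMENT mode (saw '/*')
exit COMMENT mode (now at pos=33)
pos=34: enter STRING mode
pos=34: emit STR "yes" (now at pos=39)
pos=40: enter STRING mode
pos=40: emit STR "yes" (now at pos=45)
DONE. 6 tokens: [MINUS, NUM, NUM, NUM, STR, STR]
Position 3: char is '9' -> NUM

Answer: NUM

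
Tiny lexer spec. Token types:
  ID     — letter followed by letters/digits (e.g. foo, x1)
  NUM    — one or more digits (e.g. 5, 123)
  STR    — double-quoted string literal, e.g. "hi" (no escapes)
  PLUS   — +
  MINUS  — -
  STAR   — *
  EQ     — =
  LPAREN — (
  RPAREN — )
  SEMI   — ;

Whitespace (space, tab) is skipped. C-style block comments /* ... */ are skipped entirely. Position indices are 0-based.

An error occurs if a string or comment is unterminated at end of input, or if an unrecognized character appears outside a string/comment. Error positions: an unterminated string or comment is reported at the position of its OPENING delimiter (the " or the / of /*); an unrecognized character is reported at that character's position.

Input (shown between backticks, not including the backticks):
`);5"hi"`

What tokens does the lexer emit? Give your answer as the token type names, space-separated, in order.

pos=0: emit RPAREN ')'
pos=1: emit SEMI ';'
pos=2: emit NUM '5' (now at pos=3)
pos=3: enter STRING mode
pos=3: emit STR "hi" (now at pos=7)
DONE. 4 tokens: [RPAREN, SEMI, NUM, STR]

Answer: RPAREN SEMI NUM STR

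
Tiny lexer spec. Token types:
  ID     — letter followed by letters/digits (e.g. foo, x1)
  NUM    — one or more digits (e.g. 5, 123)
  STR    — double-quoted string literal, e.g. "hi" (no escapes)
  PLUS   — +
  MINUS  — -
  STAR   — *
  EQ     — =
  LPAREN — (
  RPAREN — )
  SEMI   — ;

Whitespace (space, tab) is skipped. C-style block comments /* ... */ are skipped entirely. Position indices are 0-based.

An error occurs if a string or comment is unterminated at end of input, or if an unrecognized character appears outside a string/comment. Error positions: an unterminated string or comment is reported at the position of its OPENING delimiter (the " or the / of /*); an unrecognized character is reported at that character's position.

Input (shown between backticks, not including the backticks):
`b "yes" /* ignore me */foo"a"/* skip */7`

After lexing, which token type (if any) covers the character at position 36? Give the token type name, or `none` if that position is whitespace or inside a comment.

pos=0: emit ID 'b' (now at pos=1)
pos=2: enter STRING mode
pos=2: emit STR "yes" (now at pos=7)
pos=8: enter COMMENT mode (saw '/*')
exit COMMENT mode (now at pos=23)
pos=23: emit ID 'foo' (now at pos=26)
pos=26: enter STRING mode
pos=26: emit STR "a" (now at pos=29)
pos=29: enter COMMENT mode (saw '/*')
exit COMMENT mode (now at pos=39)
pos=39: emit NUM '7' (now at pos=40)
DONE. 5 tokens: [ID, STR, ID, STR, NUM]
Position 36: char is ' ' -> none

Answer: none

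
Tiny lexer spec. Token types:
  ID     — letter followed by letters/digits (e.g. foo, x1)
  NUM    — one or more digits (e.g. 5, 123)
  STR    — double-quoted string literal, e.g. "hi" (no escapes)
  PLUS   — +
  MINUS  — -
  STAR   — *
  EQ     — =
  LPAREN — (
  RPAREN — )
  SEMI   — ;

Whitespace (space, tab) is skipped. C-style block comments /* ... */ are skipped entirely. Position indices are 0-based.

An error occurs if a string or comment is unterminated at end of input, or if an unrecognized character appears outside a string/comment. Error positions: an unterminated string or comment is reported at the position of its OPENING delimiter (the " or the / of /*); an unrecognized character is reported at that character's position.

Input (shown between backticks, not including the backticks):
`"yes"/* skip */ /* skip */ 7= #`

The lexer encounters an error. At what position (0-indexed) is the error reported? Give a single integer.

Answer: 30

Derivation:
pos=0: enter STRING mode
pos=0: emit STR "yes" (now at pos=5)
pos=5: enter COMMENT mode (saw '/*')
exit COMMENT mode (now at pos=15)
pos=16: enter COMMENT mode (saw '/*')
exit COMMENT mode (now at pos=26)
pos=27: emit NUM '7' (now at pos=28)
pos=28: emit EQ '='
pos=30: ERROR — unrecognized char '#'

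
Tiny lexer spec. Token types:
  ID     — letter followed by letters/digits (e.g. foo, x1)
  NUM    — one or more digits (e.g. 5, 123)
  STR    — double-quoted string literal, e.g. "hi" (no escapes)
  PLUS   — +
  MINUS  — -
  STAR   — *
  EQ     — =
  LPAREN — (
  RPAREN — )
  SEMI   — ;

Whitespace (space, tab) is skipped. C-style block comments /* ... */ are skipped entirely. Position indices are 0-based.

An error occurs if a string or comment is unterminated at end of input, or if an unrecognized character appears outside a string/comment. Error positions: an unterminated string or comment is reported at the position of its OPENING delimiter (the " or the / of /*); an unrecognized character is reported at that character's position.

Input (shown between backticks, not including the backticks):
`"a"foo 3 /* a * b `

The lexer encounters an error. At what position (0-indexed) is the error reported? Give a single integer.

pos=0: enter STRING mode
pos=0: emit STR "a" (now at pos=3)
pos=3: emit ID 'foo' (now at pos=6)
pos=7: emit NUM '3' (now at pos=8)
pos=9: enter COMMENT mode (saw '/*')
pos=9: ERROR — unterminated comment (reached EOF)

Answer: 9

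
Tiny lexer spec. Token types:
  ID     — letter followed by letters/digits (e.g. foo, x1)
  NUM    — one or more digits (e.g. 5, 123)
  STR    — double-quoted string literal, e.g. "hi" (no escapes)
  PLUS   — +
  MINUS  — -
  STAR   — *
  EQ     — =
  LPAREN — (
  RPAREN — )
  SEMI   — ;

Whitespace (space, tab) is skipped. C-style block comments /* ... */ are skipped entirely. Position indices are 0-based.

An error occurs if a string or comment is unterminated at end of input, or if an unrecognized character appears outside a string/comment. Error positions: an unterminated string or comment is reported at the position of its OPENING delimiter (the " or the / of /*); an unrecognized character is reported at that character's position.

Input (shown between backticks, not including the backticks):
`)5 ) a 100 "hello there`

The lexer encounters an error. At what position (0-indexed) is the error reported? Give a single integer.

pos=0: emit RPAREN ')'
pos=1: emit NUM '5' (now at pos=2)
pos=3: emit RPAREN ')'
pos=5: emit ID 'a' (now at pos=6)
pos=7: emit NUM '100' (now at pos=10)
pos=11: enter STRING mode
pos=11: ERROR — unterminated string

Answer: 11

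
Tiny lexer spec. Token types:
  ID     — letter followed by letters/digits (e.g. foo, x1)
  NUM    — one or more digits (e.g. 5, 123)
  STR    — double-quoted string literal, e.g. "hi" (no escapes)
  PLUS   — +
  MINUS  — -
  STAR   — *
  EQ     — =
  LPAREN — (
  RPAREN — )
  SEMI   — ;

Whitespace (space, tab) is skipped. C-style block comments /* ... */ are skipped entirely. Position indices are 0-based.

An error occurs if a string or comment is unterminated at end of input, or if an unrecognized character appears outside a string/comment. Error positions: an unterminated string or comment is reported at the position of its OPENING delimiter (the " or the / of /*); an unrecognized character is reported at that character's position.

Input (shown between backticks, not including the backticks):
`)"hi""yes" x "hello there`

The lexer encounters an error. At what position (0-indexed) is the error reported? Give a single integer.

pos=0: emit RPAREN ')'
pos=1: enter STRING mode
pos=1: emit STR "hi" (now at pos=5)
pos=5: enter STRING mode
pos=5: emit STR "yes" (now at pos=10)
pos=11: emit ID 'x' (now at pos=12)
pos=13: enter STRING mode
pos=13: ERROR — unterminated string

Answer: 13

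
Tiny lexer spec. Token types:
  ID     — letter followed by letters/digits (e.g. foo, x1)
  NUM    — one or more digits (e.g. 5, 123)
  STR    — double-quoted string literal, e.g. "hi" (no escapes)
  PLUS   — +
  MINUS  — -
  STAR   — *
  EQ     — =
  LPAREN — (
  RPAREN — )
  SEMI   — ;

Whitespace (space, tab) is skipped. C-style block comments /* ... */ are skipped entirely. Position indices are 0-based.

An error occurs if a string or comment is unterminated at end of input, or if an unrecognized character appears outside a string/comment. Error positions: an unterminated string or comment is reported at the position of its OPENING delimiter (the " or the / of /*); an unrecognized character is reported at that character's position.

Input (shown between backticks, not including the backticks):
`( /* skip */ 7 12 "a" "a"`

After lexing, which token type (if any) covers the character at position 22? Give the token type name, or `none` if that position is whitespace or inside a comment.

pos=0: emit LPAREN '('
pos=2: enter COMMENT mode (saw '/*')
exit COMMENT mode (now at pos=12)
pos=13: emit NUM '7' (now at pos=14)
pos=15: emit NUM '12' (now at pos=17)
pos=18: enter STRING mode
pos=18: emit STR "a" (now at pos=21)
pos=22: enter STRING mode
pos=22: emit STR "a" (now at pos=25)
DONE. 5 tokens: [LPAREN, NUM, NUM, STR, STR]
Position 22: char is '"' -> STR

Answer: STR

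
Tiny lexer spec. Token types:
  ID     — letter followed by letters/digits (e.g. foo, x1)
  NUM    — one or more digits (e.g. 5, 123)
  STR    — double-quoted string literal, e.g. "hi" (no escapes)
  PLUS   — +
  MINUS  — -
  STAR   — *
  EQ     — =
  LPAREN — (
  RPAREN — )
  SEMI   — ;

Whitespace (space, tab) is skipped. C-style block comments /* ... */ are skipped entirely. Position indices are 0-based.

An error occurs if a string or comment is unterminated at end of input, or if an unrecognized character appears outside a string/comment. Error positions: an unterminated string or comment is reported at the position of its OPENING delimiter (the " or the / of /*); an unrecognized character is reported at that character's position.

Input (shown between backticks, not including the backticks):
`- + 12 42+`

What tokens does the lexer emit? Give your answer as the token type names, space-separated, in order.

pos=0: emit MINUS '-'
pos=2: emit PLUS '+'
pos=4: emit NUM '12' (now at pos=6)
pos=7: emit NUM '42' (now at pos=9)
pos=9: emit PLUS '+'
DONE. 5 tokens: [MINUS, PLUS, NUM, NUM, PLUS]

Answer: MINUS PLUS NUM NUM PLUS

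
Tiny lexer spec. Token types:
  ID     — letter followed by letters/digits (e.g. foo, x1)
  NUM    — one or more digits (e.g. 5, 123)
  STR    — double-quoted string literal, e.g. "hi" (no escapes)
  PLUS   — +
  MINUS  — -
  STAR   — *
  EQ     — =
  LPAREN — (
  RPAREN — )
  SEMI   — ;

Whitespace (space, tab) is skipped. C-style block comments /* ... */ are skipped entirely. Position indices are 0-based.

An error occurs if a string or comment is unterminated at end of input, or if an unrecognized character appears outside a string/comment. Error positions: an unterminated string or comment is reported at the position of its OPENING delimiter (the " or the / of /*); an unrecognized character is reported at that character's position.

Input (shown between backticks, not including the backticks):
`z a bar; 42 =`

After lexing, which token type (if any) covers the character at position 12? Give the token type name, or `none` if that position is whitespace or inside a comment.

Answer: EQ

Derivation:
pos=0: emit ID 'z' (now at pos=1)
pos=2: emit ID 'a' (now at pos=3)
pos=4: emit ID 'bar' (now at pos=7)
pos=7: emit SEMI ';'
pos=9: emit NUM '42' (now at pos=11)
pos=12: emit EQ '='
DONE. 6 tokens: [ID, ID, ID, SEMI, NUM, EQ]
Position 12: char is '=' -> EQ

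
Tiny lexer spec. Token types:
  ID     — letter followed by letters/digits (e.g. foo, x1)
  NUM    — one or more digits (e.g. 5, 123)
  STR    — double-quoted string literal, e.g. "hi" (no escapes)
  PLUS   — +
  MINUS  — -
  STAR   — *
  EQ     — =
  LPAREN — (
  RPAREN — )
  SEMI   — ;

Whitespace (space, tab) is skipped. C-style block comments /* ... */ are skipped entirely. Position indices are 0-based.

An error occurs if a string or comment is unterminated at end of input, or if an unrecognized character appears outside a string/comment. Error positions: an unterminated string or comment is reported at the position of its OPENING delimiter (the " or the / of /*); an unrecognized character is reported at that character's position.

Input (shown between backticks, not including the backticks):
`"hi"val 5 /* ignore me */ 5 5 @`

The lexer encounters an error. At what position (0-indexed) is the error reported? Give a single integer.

pos=0: enter STRING mode
pos=0: emit STR "hi" (now at pos=4)
pos=4: emit ID 'val' (now at pos=7)
pos=8: emit NUM '5' (now at pos=9)
pos=10: enter COMMENT mode (saw '/*')
exit COMMENT mode (now at pos=25)
pos=26: emit NUM '5' (now at pos=27)
pos=28: emit NUM '5' (now at pos=29)
pos=30: ERROR — unrecognized char '@'

Answer: 30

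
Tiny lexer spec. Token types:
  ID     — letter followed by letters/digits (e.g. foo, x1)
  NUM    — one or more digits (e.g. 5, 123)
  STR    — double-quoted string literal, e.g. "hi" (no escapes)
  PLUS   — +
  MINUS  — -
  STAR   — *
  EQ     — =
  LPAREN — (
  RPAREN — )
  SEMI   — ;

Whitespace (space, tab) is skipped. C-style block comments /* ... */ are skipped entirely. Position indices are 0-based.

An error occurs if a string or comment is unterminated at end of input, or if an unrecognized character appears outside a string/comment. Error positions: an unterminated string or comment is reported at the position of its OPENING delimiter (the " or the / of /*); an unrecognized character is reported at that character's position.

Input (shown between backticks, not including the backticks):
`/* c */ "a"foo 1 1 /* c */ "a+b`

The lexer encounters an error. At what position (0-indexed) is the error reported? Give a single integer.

Answer: 27

Derivation:
pos=0: enter COMMENT mode (saw '/*')
exit COMMENT mode (now at pos=7)
pos=8: enter STRING mode
pos=8: emit STR "a" (now at pos=11)
pos=11: emit ID 'foo' (now at pos=14)
pos=15: emit NUM '1' (now at pos=16)
pos=17: emit NUM '1' (now at pos=18)
pos=19: enter COMMENT mode (saw '/*')
exit COMMENT mode (now at pos=26)
pos=27: enter STRING mode
pos=27: ERROR — unterminated string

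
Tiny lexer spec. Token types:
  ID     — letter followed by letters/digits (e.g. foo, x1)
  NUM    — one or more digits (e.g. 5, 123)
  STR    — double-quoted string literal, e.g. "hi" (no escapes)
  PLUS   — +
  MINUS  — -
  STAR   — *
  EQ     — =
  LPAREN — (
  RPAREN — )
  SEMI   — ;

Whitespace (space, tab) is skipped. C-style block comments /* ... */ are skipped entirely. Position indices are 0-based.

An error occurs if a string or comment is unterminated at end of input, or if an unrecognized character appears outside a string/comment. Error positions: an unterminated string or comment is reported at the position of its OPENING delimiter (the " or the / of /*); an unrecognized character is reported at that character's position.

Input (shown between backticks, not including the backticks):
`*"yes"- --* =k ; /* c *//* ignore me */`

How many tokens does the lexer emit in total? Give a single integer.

Answer: 9

Derivation:
pos=0: emit STAR '*'
pos=1: enter STRING mode
pos=1: emit STR "yes" (now at pos=6)
pos=6: emit MINUS '-'
pos=8: emit MINUS '-'
pos=9: emit MINUS '-'
pos=10: emit STAR '*'
pos=12: emit EQ '='
pos=13: emit ID 'k' (now at pos=14)
pos=15: emit SEMI ';'
pos=17: enter COMMENT mode (saw '/*')
exit COMMENT mode (now at pos=24)
pos=24: enter COMMENT mode (saw '/*')
exit COMMENT mode (now at pos=39)
DONE. 9 tokens: [STAR, STR, MINUS, MINUS, MINUS, STAR, EQ, ID, SEMI]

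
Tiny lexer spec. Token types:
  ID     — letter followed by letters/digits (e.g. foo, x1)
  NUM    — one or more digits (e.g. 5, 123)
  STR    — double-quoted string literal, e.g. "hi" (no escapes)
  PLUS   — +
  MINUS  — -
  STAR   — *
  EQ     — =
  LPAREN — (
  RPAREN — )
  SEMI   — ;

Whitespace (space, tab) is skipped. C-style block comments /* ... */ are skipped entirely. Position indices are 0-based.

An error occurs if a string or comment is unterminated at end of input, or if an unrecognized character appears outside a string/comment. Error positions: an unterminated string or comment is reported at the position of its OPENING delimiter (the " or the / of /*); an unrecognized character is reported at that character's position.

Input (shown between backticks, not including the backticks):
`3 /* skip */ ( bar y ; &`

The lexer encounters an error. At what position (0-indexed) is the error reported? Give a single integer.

Answer: 23

Derivation:
pos=0: emit NUM '3' (now at pos=1)
pos=2: enter COMMENT mode (saw '/*')
exit COMMENT mode (now at pos=12)
pos=13: emit LPAREN '('
pos=15: emit ID 'bar' (now at pos=18)
pos=19: emit ID 'y' (now at pos=20)
pos=21: emit SEMI ';'
pos=23: ERROR — unrecognized char '&'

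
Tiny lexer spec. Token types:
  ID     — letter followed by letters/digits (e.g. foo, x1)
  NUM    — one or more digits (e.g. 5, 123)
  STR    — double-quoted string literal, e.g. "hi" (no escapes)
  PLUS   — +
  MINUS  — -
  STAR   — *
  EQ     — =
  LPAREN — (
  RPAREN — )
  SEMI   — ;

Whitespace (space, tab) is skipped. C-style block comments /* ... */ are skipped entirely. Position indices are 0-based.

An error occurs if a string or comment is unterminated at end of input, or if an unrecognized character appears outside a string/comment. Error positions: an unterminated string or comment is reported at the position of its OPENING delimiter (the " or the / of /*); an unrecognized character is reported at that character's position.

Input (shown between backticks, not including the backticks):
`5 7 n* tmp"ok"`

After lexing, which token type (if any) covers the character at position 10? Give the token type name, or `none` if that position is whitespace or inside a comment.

pos=0: emit NUM '5' (now at pos=1)
pos=2: emit NUM '7' (now at pos=3)
pos=4: emit ID 'n' (now at pos=5)
pos=5: emit STAR '*'
pos=7: emit ID 'tmp' (now at pos=10)
pos=10: enter STRING mode
pos=10: emit STR "ok" (now at pos=14)
DONE. 6 tokens: [NUM, NUM, ID, STAR, ID, STR]
Position 10: char is '"' -> STR

Answer: STR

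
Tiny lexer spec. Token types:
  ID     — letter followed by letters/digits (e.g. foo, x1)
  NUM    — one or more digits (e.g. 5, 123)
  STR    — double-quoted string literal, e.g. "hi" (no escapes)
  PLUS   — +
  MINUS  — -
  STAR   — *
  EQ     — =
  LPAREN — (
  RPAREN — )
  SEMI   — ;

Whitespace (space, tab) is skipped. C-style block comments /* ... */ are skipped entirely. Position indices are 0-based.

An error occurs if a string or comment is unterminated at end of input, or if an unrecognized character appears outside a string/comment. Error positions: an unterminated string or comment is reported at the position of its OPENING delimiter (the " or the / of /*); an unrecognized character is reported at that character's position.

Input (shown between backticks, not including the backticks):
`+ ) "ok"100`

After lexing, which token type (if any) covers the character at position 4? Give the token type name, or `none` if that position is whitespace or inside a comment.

Answer: STR

Derivation:
pos=0: emit PLUS '+'
pos=2: emit RPAREN ')'
pos=4: enter STRING mode
pos=4: emit STR "ok" (now at pos=8)
pos=8: emit NUM '100' (now at pos=11)
DONE. 4 tokens: [PLUS, RPAREN, STR, NUM]
Position 4: char is '"' -> STR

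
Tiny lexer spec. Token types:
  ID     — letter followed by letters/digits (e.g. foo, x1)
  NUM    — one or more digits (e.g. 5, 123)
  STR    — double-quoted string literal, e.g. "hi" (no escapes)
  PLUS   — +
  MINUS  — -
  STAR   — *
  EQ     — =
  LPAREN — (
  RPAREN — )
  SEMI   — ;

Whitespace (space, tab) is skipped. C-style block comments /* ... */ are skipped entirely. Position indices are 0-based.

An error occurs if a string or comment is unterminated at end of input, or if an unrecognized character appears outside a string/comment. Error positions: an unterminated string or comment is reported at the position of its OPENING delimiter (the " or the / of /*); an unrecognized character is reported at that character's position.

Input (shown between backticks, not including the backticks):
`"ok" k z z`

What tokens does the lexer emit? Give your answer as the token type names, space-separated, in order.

Answer: STR ID ID ID

Derivation:
pos=0: enter STRING mode
pos=0: emit STR "ok" (now at pos=4)
pos=5: emit ID 'k' (now at pos=6)
pos=7: emit ID 'z' (now at pos=8)
pos=9: emit ID 'z' (now at pos=10)
DONE. 4 tokens: [STR, ID, ID, ID]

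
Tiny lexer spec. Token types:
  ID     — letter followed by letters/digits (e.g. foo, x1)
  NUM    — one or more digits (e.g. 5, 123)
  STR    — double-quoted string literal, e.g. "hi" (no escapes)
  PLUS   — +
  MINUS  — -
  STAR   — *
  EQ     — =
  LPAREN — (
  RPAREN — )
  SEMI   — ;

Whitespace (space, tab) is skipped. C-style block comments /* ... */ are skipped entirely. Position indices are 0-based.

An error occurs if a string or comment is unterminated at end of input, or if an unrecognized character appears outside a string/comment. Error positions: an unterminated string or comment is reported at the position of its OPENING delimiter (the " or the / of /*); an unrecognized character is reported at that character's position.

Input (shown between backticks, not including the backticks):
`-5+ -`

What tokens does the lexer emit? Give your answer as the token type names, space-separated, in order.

pos=0: emit MINUS '-'
pos=1: emit NUM '5' (now at pos=2)
pos=2: emit PLUS '+'
pos=4: emit MINUS '-'
DONE. 4 tokens: [MINUS, NUM, PLUS, MINUS]

Answer: MINUS NUM PLUS MINUS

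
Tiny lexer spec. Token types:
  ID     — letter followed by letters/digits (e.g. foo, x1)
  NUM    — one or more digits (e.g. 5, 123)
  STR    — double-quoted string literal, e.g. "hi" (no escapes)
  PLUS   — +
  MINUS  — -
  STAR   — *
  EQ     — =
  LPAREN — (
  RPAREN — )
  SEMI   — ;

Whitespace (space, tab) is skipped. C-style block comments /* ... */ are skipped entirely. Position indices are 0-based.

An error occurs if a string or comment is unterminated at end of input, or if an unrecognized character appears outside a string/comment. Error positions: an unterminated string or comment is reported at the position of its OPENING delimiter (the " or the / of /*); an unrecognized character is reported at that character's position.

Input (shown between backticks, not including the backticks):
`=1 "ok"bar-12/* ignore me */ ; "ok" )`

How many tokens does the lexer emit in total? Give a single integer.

pos=0: emit EQ '='
pos=1: emit NUM '1' (now at pos=2)
pos=3: enter STRING mode
pos=3: emit STR "ok" (now at pos=7)
pos=7: emit ID 'bar' (now at pos=10)
pos=10: emit MINUS '-'
pos=11: emit NUM '12' (now at pos=13)
pos=13: enter COMMENT mode (saw '/*')
exit COMMENT mode (now at pos=28)
pos=29: emit SEMI ';'
pos=31: enter STRING mode
pos=31: emit STR "ok" (now at pos=35)
pos=36: emit RPAREN ')'
DONE. 9 tokens: [EQ, NUM, STR, ID, MINUS, NUM, SEMI, STR, RPAREN]

Answer: 9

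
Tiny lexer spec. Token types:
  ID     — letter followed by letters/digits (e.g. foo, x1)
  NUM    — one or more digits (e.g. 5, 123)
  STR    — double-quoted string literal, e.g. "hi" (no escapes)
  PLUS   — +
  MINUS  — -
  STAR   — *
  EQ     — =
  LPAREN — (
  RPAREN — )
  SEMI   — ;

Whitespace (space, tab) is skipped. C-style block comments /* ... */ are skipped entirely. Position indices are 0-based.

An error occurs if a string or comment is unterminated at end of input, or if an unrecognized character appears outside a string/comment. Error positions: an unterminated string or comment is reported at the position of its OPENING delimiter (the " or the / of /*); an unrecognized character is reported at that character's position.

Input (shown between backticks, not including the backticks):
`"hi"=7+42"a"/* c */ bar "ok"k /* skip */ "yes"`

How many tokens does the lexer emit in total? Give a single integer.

pos=0: enter STRING mode
pos=0: emit STR "hi" (now at pos=4)
pos=4: emit EQ '='
pos=5: emit NUM '7' (now at pos=6)
pos=6: emit PLUS '+'
pos=7: emit NUM '42' (now at pos=9)
pos=9: enter STRING mode
pos=9: emit STR "a" (now at pos=12)
pos=12: enter COMMENT mode (saw '/*')
exit COMMENT mode (now at pos=19)
pos=20: emit ID 'bar' (now at pos=23)
pos=24: enter STRING mode
pos=24: emit STR "ok" (now at pos=28)
pos=28: emit ID 'k' (now at pos=29)
pos=30: enter COMMENT mode (saw '/*')
exit COMMENT mode (now at pos=40)
pos=41: enter STRING mode
pos=41: emit STR "yes" (now at pos=46)
DONE. 10 tokens: [STR, EQ, NUM, PLUS, NUM, STR, ID, STR, ID, STR]

Answer: 10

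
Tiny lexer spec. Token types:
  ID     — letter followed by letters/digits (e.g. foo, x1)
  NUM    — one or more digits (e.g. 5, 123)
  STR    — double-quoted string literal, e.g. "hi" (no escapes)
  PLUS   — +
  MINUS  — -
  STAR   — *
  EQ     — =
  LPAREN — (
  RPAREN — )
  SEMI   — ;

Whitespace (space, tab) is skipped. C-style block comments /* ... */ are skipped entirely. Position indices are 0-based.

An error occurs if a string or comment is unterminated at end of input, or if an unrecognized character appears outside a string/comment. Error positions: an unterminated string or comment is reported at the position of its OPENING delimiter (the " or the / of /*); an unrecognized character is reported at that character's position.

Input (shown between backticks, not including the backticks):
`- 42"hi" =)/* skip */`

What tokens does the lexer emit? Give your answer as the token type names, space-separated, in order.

Answer: MINUS NUM STR EQ RPAREN

Derivation:
pos=0: emit MINUS '-'
pos=2: emit NUM '42' (now at pos=4)
pos=4: enter STRING mode
pos=4: emit STR "hi" (now at pos=8)
pos=9: emit EQ '='
pos=10: emit RPAREN ')'
pos=11: enter COMMENT mode (saw '/*')
exit COMMENT mode (now at pos=21)
DONE. 5 tokens: [MINUS, NUM, STR, EQ, RPAREN]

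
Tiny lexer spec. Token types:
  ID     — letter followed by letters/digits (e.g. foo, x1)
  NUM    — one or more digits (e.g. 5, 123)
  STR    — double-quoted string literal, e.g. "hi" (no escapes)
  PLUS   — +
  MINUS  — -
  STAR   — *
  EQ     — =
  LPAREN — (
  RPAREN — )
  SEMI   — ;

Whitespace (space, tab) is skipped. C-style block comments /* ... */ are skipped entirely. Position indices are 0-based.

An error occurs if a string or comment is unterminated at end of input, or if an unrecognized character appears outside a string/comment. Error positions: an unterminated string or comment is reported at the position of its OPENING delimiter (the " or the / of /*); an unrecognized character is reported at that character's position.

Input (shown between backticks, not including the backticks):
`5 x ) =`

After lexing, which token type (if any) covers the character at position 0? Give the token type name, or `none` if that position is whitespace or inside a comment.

Answer: NUM

Derivation:
pos=0: emit NUM '5' (now at pos=1)
pos=2: emit ID 'x' (now at pos=3)
pos=4: emit RPAREN ')'
pos=6: emit EQ '='
DONE. 4 tokens: [NUM, ID, RPAREN, EQ]
Position 0: char is '5' -> NUM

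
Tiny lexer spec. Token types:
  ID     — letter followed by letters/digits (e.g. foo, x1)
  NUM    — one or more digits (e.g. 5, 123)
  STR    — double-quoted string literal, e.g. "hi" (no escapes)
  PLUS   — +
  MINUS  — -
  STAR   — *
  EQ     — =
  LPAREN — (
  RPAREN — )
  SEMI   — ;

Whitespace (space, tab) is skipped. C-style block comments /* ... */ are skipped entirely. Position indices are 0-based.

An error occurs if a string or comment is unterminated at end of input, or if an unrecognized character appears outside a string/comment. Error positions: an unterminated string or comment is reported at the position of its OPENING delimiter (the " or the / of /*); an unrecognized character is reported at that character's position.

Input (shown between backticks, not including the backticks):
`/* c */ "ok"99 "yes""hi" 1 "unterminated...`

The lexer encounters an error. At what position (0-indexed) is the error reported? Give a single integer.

Answer: 27

Derivation:
pos=0: enter COMMENT mode (saw '/*')
exit COMMENT mode (now at pos=7)
pos=8: enter STRING mode
pos=8: emit STR "ok" (now at pos=12)
pos=12: emit NUM '99' (now at pos=14)
pos=15: enter STRING mode
pos=15: emit STR "yes" (now at pos=20)
pos=20: enter STRING mode
pos=20: emit STR "hi" (now at pos=24)
pos=25: emit NUM '1' (now at pos=26)
pos=27: enter STRING mode
pos=27: ERROR — unterminated string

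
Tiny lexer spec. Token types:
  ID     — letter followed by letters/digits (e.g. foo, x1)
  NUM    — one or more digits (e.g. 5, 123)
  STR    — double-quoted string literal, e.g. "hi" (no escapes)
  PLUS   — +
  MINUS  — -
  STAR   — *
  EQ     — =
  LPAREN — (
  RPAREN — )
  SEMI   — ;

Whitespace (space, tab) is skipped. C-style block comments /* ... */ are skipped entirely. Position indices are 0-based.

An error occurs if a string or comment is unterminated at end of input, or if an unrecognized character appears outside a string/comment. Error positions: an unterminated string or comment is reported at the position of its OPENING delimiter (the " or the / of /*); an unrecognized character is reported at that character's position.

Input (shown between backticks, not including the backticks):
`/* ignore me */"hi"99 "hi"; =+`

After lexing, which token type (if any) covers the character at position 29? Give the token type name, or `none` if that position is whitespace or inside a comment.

Answer: PLUS

Derivation:
pos=0: enter COMMENT mode (saw '/*')
exit COMMENT mode (now at pos=15)
pos=15: enter STRING mode
pos=15: emit STR "hi" (now at pos=19)
pos=19: emit NUM '99' (now at pos=21)
pos=22: enter STRING mode
pos=22: emit STR "hi" (now at pos=26)
pos=26: emit SEMI ';'
pos=28: emit EQ '='
pos=29: emit PLUS '+'
DONE. 6 tokens: [STR, NUM, STR, SEMI, EQ, PLUS]
Position 29: char is '+' -> PLUS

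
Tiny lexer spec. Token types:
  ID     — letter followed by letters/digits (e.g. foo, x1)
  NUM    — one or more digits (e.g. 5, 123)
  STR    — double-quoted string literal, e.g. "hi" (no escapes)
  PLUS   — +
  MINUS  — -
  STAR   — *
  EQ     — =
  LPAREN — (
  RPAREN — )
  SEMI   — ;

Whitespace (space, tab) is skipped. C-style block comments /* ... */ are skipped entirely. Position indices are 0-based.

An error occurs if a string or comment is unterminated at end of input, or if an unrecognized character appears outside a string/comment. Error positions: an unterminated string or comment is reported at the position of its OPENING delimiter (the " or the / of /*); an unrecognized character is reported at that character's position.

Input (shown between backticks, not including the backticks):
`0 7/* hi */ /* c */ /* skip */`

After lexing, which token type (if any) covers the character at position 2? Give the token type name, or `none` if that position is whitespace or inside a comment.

Answer: NUM

Derivation:
pos=0: emit NUM '0' (now at pos=1)
pos=2: emit NUM '7' (now at pos=3)
pos=3: enter COMMENT mode (saw '/*')
exit COMMENT mode (now at pos=11)
pos=12: enter COMMENT mode (saw '/*')
exit COMMENT mode (now at pos=19)
pos=20: enter COMMENT mode (saw '/*')
exit COMMENT mode (now at pos=30)
DONE. 2 tokens: [NUM, NUM]
Position 2: char is '7' -> NUM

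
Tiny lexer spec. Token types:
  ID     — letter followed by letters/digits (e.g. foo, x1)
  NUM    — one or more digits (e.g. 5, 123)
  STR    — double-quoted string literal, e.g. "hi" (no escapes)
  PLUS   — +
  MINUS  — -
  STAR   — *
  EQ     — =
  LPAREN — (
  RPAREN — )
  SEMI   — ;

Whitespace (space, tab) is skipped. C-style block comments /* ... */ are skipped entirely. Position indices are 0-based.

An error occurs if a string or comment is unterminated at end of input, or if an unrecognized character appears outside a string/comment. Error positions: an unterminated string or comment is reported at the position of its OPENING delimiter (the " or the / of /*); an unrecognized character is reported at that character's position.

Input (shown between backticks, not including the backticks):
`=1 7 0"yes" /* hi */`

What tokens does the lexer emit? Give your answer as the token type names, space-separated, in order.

Answer: EQ NUM NUM NUM STR

Derivation:
pos=0: emit EQ '='
pos=1: emit NUM '1' (now at pos=2)
pos=3: emit NUM '7' (now at pos=4)
pos=5: emit NUM '0' (now at pos=6)
pos=6: enter STRING mode
pos=6: emit STR "yes" (now at pos=11)
pos=12: enter COMMENT mode (saw '/*')
exit COMMENT mode (now at pos=20)
DONE. 5 tokens: [EQ, NUM, NUM, NUM, STR]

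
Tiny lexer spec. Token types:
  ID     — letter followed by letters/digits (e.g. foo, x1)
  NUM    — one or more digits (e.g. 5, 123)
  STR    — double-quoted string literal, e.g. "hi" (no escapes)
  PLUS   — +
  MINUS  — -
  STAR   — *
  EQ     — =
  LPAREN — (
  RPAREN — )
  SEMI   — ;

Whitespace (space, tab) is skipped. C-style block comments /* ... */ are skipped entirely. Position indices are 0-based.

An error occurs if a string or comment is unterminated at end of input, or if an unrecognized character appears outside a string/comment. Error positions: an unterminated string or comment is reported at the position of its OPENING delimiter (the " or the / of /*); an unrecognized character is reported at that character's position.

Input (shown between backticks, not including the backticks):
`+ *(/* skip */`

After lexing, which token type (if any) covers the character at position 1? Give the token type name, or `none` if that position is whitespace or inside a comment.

Answer: none

Derivation:
pos=0: emit PLUS '+'
pos=2: emit STAR '*'
pos=3: emit LPAREN '('
pos=4: enter COMMENT mode (saw '/*')
exit COMMENT mode (now at pos=14)
DONE. 3 tokens: [PLUS, STAR, LPAREN]
Position 1: char is ' ' -> none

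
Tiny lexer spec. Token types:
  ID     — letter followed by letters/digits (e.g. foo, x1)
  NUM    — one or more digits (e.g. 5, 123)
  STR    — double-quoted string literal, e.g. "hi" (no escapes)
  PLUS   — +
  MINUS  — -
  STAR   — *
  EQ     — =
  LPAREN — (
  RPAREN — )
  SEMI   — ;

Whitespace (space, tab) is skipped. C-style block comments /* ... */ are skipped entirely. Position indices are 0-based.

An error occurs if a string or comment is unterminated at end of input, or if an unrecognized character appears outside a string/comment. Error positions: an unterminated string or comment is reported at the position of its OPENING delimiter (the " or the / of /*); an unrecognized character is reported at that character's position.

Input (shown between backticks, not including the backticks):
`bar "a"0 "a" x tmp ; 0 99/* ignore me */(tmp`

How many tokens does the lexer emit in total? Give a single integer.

pos=0: emit ID 'bar' (now at pos=3)
pos=4: enter STRING mode
pos=4: emit STR "a" (now at pos=7)
pos=7: emit NUM '0' (now at pos=8)
pos=9: enter STRING mode
pos=9: emit STR "a" (now at pos=12)
pos=13: emit ID 'x' (now at pos=14)
pos=15: emit ID 'tmp' (now at pos=18)
pos=19: emit SEMI ';'
pos=21: emit NUM '0' (now at pos=22)
pos=23: emit NUM '99' (now at pos=25)
pos=25: enter COMMENT mode (saw '/*')
exit COMMENT mode (now at pos=40)
pos=40: emit LPAREN '('
pos=41: emit ID 'tmp' (now at pos=44)
DONE. 11 tokens: [ID, STR, NUM, STR, ID, ID, SEMI, NUM, NUM, LPAREN, ID]

Answer: 11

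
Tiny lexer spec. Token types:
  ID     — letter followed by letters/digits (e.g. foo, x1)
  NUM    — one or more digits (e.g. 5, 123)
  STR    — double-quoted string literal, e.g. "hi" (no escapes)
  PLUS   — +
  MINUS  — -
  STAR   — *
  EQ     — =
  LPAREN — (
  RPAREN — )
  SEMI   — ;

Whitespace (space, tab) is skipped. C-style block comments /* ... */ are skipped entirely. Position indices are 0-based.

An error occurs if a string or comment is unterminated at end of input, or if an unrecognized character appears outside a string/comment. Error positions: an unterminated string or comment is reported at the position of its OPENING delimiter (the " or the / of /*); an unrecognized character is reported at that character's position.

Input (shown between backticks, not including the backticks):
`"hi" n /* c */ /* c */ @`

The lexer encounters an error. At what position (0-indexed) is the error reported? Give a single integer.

pos=0: enter STRING mode
pos=0: emit STR "hi" (now at pos=4)
pos=5: emit ID 'n' (now at pos=6)
pos=7: enter COMMENT mode (saw '/*')
exit COMMENT mode (now at pos=14)
pos=15: enter COMMENT mode (saw '/*')
exit COMMENT mode (now at pos=22)
pos=23: ERROR — unrecognized char '@'

Answer: 23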